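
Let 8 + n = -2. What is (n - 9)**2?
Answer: 361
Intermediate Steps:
n = -10 (n = -8 - 2 = -10)
(n - 9)**2 = (-10 - 9)**2 = (-19)**2 = 361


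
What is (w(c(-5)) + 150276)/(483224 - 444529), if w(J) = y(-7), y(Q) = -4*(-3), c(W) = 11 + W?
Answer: 150288/38695 ≈ 3.8839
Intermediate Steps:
y(Q) = 12
w(J) = 12
(w(c(-5)) + 150276)/(483224 - 444529) = (12 + 150276)/(483224 - 444529) = 150288/38695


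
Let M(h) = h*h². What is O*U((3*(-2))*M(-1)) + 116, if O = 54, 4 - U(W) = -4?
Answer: 548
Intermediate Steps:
M(h) = h³
U(W) = 8 (U(W) = 4 - 1*(-4) = 4 + 4 = 8)
O*U((3*(-2))*M(-1)) + 116 = 54*8 + 116 = 432 + 116 = 548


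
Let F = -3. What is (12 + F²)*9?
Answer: 189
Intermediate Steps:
(12 + F²)*9 = (12 + (-3)²)*9 = (12 + 9)*9 = 21*9 = 189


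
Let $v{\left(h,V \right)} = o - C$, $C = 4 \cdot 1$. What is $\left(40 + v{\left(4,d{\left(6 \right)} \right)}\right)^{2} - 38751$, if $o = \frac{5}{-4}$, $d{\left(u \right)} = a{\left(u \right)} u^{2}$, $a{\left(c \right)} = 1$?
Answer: $- \frac{600695}{16} \approx -37543.0$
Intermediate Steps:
$d{\left(u \right)} = u^{2}$ ($d{\left(u \right)} = 1 u^{2} = u^{2}$)
$o = - \frac{5}{4}$ ($o = 5 \left(- \frac{1}{4}\right) = - \frac{5}{4} \approx -1.25$)
$C = 4$
$v{\left(h,V \right)} = - \frac{21}{4}$ ($v{\left(h,V \right)} = - \frac{5}{4} - 4 = - \frac{21}{4}$)
$\left(40 + v{\left(4,d{\left(6 \right)} \right)}\right)^{2} - 38751 = \left(40 - \frac{21}{4}\right)^{2} - 38751 = \left(\frac{139}{4}\right)^{2} - 38751 = \frac{19321}{16} - 38751 = - \frac{600695}{16}$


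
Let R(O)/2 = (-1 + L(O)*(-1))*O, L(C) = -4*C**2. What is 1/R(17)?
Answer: 1/39270 ≈ 2.5465e-5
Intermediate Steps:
R(O) = 2*O*(-1 + 4*O**2) (R(O) = 2*((-1 - 4*O**2*(-1))*O) = 2*((-1 + 4*O**2)*O) = 2*(O*(-1 + 4*O**2)) = 2*O*(-1 + 4*O**2))
1/R(17) = 1/(-2*17 + 8*17**3) = 1/(-34 + 8*4913) = 1/(-34 + 39304) = 1/39270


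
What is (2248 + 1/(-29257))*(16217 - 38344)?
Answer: -1455286926345/29257 ≈ -4.9742e+7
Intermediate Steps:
(2248 + 1/(-29257))*(16217 - 38344) = (2248 - 1/29257)*(-22127) = (65769735/29257)*(-22127) = -1455286926345/29257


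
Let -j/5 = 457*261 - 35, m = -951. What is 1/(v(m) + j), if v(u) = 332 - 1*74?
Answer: -1/595952 ≈ -1.6780e-6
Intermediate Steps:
v(u) = 258 (v(u) = 332 - 74 = 258)
j = -596210 (j = -5*(457*261 - 35) = -5*(119277 - 35) = -5*119242 = -596210)
1/(v(m) + j) = 1/(258 - 596210) = 1/(-595952) = -1/595952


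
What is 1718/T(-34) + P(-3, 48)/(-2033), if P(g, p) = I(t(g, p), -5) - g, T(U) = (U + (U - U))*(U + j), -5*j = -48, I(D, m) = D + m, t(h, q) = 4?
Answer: 8727587/4216442 ≈ 2.0699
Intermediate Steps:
j = 48/5 (j = -⅕*(-48) = 48/5 ≈ 9.6000)
T(U) = U*(48/5 + U) (T(U) = (U + (U - U))*(U + 48/5) = (U + 0)*(48/5 + U) = U*(48/5 + U))
P(g, p) = -1 - g (P(g, p) = (4 - 5) - g = -1 - g)
1718/T(-34) + P(-3, 48)/(-2033) = 1718/(((⅕)*(-34)*(48 + 5*(-34)))) + (-1 - 1*(-3))/(-2033) = 1718/(((⅕)*(-34)*(48 - 170))) + (-1 + 3)*(-1/2033) = 1718/(((⅕)*(-34)*(-122))) + 2*(-1/2033) = 1718/(4148/5) - 2/2033 = 1718*(5/4148) - 2/2033 = 4295/2074 - 2/2033 = 8727587/4216442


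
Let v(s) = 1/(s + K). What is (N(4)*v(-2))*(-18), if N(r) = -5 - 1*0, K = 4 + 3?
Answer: 18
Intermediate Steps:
K = 7
v(s) = 1/(7 + s) (v(s) = 1/(s + 7) = 1/(7 + s))
N(r) = -5 (N(r) = -5 + 0 = -5)
(N(4)*v(-2))*(-18) = -5/(7 - 2)*(-18) = -5/5*(-18) = -5*1/5*(-18) = -1*(-18) = 18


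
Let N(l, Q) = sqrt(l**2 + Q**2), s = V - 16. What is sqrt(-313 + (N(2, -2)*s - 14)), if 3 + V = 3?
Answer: sqrt(-327 - 32*sqrt(2)) ≈ 19.294*I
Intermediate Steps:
V = 0 (V = -3 + 3 = 0)
s = -16 (s = 0 - 16 = -16)
N(l, Q) = sqrt(Q**2 + l**2)
sqrt(-313 + (N(2, -2)*s - 14)) = sqrt(-313 + (sqrt((-2)**2 + 2**2)*(-16) - 14)) = sqrt(-313 + (sqrt(4 + 4)*(-16) - 14)) = sqrt(-313 + (sqrt(8)*(-16) - 14)) = sqrt(-313 + ((2*sqrt(2))*(-16) - 14)) = sqrt(-313 + (-32*sqrt(2) - 14)) = sqrt(-313 + (-14 - 32*sqrt(2))) = sqrt(-327 - 32*sqrt(2))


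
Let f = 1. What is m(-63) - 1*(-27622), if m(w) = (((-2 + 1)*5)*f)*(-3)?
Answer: 27637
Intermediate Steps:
m(w) = 15 (m(w) = (((-2 + 1)*5)*1)*(-3) = (-1*5*1)*(-3) = -5*1*(-3) = -5*(-3) = 15)
m(-63) - 1*(-27622) = 15 - 1*(-27622) = 15 + 27622 = 27637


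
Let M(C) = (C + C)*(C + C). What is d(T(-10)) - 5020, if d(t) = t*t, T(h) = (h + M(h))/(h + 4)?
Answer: -795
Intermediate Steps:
M(C) = 4*C² (M(C) = (2*C)*(2*C) = 4*C²)
T(h) = (h + 4*h²)/(4 + h) (T(h) = (h + 4*h²)/(h + 4) = (h + 4*h²)/(4 + h))
d(t) = t²
d(T(-10)) - 5020 = (-10*(1 + 4*(-10))/(4 - 10))² - 5020 = (-10*(1 - 40)/(-6))² - 5020 = (-10*(-⅙)*(-39))² - 5020 = (-65)² - 5020 = 4225 - 5020 = -795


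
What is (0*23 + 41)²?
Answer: 1681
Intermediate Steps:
(0*23 + 41)² = (0 + 41)² = 41² = 1681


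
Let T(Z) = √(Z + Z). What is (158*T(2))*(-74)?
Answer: -23384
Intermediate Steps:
T(Z) = √2*√Z (T(Z) = √(2*Z) = √2*√Z)
(158*T(2))*(-74) = (158*(√2*√2))*(-74) = (158*2)*(-74) = 316*(-74) = -23384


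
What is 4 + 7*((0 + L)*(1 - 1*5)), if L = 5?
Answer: -136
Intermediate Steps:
4 + 7*((0 + L)*(1 - 1*5)) = 4 + 7*((0 + 5)*(1 - 1*5)) = 4 + 7*(5*(1 - 5)) = 4 + 7*(5*(-4)) = 4 + 7*(-20) = 4 - 140 = -136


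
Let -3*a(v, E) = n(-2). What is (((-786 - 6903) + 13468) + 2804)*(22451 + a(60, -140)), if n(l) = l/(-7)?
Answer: 1348872809/7 ≈ 1.9270e+8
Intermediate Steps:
n(l) = -l/7 (n(l) = l*(-⅐) = -l/7)
a(v, E) = -2/21 (a(v, E) = -(-1)*(-2)/21 = -⅓*2/7 = -2/21)
(((-786 - 6903) + 13468) + 2804)*(22451 + a(60, -140)) = (((-786 - 6903) + 13468) + 2804)*(22451 - 2/21) = ((-7689 + 13468) + 2804)*(471469/21) = (5779 + 2804)*(471469/21) = 8583*(471469/21) = 1348872809/7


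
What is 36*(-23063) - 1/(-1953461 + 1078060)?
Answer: -726817437467/875401 ≈ -8.3027e+5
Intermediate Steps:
36*(-23063) - 1/(-1953461 + 1078060) = -830268 - 1/(-875401) = -830268 - 1*(-1/875401) = -830268 + 1/875401 = -726817437467/875401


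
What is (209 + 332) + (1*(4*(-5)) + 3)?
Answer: 524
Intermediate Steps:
(209 + 332) + (1*(4*(-5)) + 3) = 541 + (1*(-20) + 3) = 541 + (-20 + 3) = 541 - 17 = 524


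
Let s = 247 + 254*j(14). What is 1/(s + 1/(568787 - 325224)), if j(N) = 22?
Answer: 243563/1421190106 ≈ 0.00017138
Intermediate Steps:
s = 5835 (s = 247 + 254*22 = 247 + 5588 = 5835)
1/(s + 1/(568787 - 325224)) = 1/(5835 + 1/(568787 - 325224)) = 1/(5835 + 1/243563) = 1/(1421190106/243563) = 243563/1421190106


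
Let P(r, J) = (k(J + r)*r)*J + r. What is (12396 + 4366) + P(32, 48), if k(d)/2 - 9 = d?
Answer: 290202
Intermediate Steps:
k(d) = 18 + 2*d
P(r, J) = r + J*r*(18 + 2*J + 2*r) (P(r, J) = ((18 + 2*(J + r))*r)*J + r = ((18 + (2*J + 2*r))*r)*J + r = ((18 + 2*J + 2*r)*r)*J + r = (r*(18 + 2*J + 2*r))*J + r = J*r*(18 + 2*J + 2*r) + r = r + J*r*(18 + 2*J + 2*r))
(12396 + 4366) + P(32, 48) = (12396 + 4366) + 32*(1 + 2*48*(9 + 48 + 32)) = 16762 + 32*(1 + 2*48*89) = 16762 + 32*(1 + 8544) = 16762 + 32*8545 = 16762 + 273440 = 290202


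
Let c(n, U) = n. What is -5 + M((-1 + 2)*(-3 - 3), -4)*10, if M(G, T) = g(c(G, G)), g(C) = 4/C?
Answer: -35/3 ≈ -11.667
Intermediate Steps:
M(G, T) = 4/G
-5 + M((-1 + 2)*(-3 - 3), -4)*10 = -5 + (4/(((-1 + 2)*(-3 - 3))))*10 = -5 + (4/((1*(-6))))*10 = -5 + (4/(-6))*10 = -5 + (4*(-⅙))*10 = -5 - ⅔*10 = -5 - 20/3 = -35/3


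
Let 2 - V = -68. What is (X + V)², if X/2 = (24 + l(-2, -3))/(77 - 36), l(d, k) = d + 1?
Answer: 8503056/1681 ≈ 5058.3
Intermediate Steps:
l(d, k) = 1 + d
V = 70 (V = 2 - 1*(-68) = 2 + 68 = 70)
X = 46/41 (X = 2*((24 + (1 - 2))/(77 - 36)) = 2*((24 - 1)/41) = 2*(23*(1/41)) = 2*(23/41) = 46/41 ≈ 1.1220)
(X + V)² = (46/41 + 70)² = (2916/41)² = 8503056/1681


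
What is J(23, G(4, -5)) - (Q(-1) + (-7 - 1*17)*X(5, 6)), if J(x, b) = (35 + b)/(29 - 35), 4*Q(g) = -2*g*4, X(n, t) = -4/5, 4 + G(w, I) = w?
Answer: -811/30 ≈ -27.033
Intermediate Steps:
G(w, I) = -4 + w
X(n, t) = -⅘ (X(n, t) = -4*⅕ = -⅘)
Q(g) = -2*g (Q(g) = (-2*g*4)/4 = (-8*g)/4 = -2*g)
J(x, b) = -35/6 - b/6 (J(x, b) = (35 + b)/(-6) = (35 + b)*(-⅙) = -35/6 - b/6)
J(23, G(4, -5)) - (Q(-1) + (-7 - 1*17)*X(5, 6)) = (-35/6 - (-4 + 4)/6) - (-2*(-1) + (-7 - 1*17)*(-⅘)) = (-35/6 - ⅙*0) - (2 + (-7 - 17)*(-⅘)) = (-35/6 + 0) - (2 - 24*(-⅘)) = -35/6 - (2 + 96/5) = -35/6 - 1*106/5 = -35/6 - 106/5 = -811/30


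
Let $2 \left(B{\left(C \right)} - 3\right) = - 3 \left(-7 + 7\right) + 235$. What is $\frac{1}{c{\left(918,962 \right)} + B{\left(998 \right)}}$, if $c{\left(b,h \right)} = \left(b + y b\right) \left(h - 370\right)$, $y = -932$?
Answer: $- \frac{2}{1011914831} \approx -1.9764 \cdot 10^{-9}$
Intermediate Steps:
$c{\left(b,h \right)} = - 931 b \left(-370 + h\right)$ ($c{\left(b,h \right)} = \left(b - 932 b\right) \left(h - 370\right) = - 931 b \left(-370 + h\right)$)
$B{\left(C \right)} = \frac{241}{2}$ ($B{\left(C \right)} = 3 + \frac{- 3 \left(-7 + 7\right) + 235}{2} = 3 + \frac{\left(-3\right) 0 + 235}{2} = 3 + \frac{0 + 235}{2} = 3 + \frac{1}{2} \cdot 235 = 3 + \frac{235}{2} = \frac{241}{2}$)
$\frac{1}{c{\left(918,962 \right)} + B{\left(998 \right)}} = \frac{1}{931 \cdot 918 \left(370 - 962\right) + \frac{241}{2}} = \frac{1}{931 \cdot 918 \left(-592\right) + \frac{241}{2}} = \frac{1}{-505957536 + \frac{241}{2}} = \frac{1}{- \frac{1011914831}{2}} = - \frac{2}{1011914831}$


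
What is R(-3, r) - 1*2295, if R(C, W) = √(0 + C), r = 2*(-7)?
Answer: -2295 + I*√3 ≈ -2295.0 + 1.732*I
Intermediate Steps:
r = -14
R(C, W) = √C
R(-3, r) - 1*2295 = √(-3) - 1*2295 = I*√3 - 2295 = -2295 + I*√3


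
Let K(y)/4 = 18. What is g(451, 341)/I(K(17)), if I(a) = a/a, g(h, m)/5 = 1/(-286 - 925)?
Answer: -5/1211 ≈ -0.0041288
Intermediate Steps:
K(y) = 72 (K(y) = 4*18 = 72)
g(h, m) = -5/1211 (g(h, m) = 5/(-286 - 925) = 5/(-1211) = 5*(-1/1211) = -5/1211)
I(a) = 1
g(451, 341)/I(K(17)) = -5/1211/1 = -5/1211*1 = -5/1211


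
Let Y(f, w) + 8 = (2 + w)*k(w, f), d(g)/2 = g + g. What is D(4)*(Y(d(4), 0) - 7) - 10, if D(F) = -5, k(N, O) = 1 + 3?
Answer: 25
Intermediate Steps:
k(N, O) = 4
d(g) = 4*g (d(g) = 2*(g + g) = 2*(2*g) = 4*g)
Y(f, w) = 4*w (Y(f, w) = -8 + (2 + w)*4 = -8 + (8 + 4*w) = 4*w)
D(4)*(Y(d(4), 0) - 7) - 10 = -5*(4*0 - 7) - 10 = -5*(0 - 7) - 10 = -5*(-7) - 10 = 35 - 10 = 25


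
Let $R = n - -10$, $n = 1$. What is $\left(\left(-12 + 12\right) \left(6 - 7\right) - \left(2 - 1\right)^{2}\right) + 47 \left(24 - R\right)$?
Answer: $610$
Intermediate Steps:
$R = 11$ ($R = 1 - -10 = 1 + 10 = 11$)
$\left(\left(-12 + 12\right) \left(6 - 7\right) - \left(2 - 1\right)^{2}\right) + 47 \left(24 - R\right) = \left(\left(-12 + 12\right) \left(6 - 7\right) - \left(2 - 1\right)^{2}\right) + 47 \left(24 - 11\right) = \left(0 \left(-1\right) - 1^{2}\right) + 47 \left(24 - 11\right) = \left(0 - 1\right) + 47 \cdot 13 = \left(0 - 1\right) + 611 = -1 + 611 = 610$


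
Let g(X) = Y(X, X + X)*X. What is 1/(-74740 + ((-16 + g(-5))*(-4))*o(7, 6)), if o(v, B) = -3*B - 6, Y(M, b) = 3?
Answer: -1/77716 ≈ -1.2867e-5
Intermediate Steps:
g(X) = 3*X
o(v, B) = -6 - 3*B
1/(-74740 + ((-16 + g(-5))*(-4))*o(7, 6)) = 1/(-74740 + ((-16 + 3*(-5))*(-4))*(-6 - 3*6)) = 1/(-74740 + ((-16 - 15)*(-4))*(-6 - 18)) = 1/(-74740 - 31*(-4)*(-24)) = 1/(-74740 + 124*(-24)) = 1/(-74740 - 2976) = 1/(-77716) = -1/77716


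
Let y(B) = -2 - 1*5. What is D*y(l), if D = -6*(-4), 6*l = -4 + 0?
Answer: -168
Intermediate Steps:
l = -⅔ (l = (-4 + 0)/6 = (⅙)*(-4) = -⅔ ≈ -0.66667)
D = 24
y(B) = -7 (y(B) = -2 - 5 = -7)
D*y(l) = 24*(-7) = -168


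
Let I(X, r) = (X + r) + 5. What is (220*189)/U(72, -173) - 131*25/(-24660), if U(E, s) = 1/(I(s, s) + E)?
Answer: -55164517985/4932 ≈ -1.1185e+7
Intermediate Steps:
I(X, r) = 5 + X + r
U(E, s) = 1/(5 + E + 2*s) (U(E, s) = 1/((5 + s + s) + E) = 1/((5 + 2*s) + E) = 1/(5 + E + 2*s))
(220*189)/U(72, -173) - 131*25/(-24660) = (220*189)/(1/(5 + 72 + 2*(-173))) - 131*25/(-24660) = 41580/(1/(5 + 72 - 346)) - 3275*(-1/24660) = 41580/(1/(-269)) + 655/4932 = 41580/(-1/269) + 655/4932 = 41580*(-269) + 655/4932 = -11185020 + 655/4932 = -55164517985/4932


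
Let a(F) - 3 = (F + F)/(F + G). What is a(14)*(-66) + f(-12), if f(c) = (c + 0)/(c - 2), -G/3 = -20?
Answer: -57528/259 ≈ -222.12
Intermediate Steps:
G = 60 (G = -3*(-20) = 60)
f(c) = c/(-2 + c)
a(F) = 3 + 2*F/(60 + F) (a(F) = 3 + (F + F)/(F + 60) = 3 + (2*F)/(60 + F) = 3 + 2*F/(60 + F))
a(14)*(-66) + f(-12) = (5*(36 + 14)/(60 + 14))*(-66) - 12/(-2 - 12) = (5*50/74)*(-66) - 12/(-14) = (5*(1/74)*50)*(-66) - 12*(-1/14) = (125/37)*(-66) + 6/7 = -8250/37 + 6/7 = -57528/259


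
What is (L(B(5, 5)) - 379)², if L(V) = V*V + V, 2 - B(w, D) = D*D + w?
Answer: 142129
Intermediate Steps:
B(w, D) = 2 - w - D² (B(w, D) = 2 - (D*D + w) = 2 - (D² + w) = 2 - (w + D²) = 2 + (-w - D²) = 2 - w - D²)
L(V) = V + V² (L(V) = V² + V = V + V²)
(L(B(5, 5)) - 379)² = ((2 - 1*5 - 1*5²)*(1 + (2 - 1*5 - 1*5²)) - 379)² = ((2 - 5 - 1*25)*(1 + (2 - 5 - 1*25)) - 379)² = ((2 - 5 - 25)*(1 + (2 - 5 - 25)) - 379)² = (-28*(1 - 28) - 379)² = (-28*(-27) - 379)² = (756 - 379)² = 377² = 142129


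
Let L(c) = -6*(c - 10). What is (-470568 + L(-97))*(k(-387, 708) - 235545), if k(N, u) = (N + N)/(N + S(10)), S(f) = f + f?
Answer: 40622396396166/367 ≈ 1.1069e+11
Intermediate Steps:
S(f) = 2*f
k(N, u) = 2*N/(20 + N) (k(N, u) = (N + N)/(N + 2*10) = (2*N)/(N + 20) = (2*N)/(20 + N) = 2*N/(20 + N))
L(c) = 60 - 6*c (L(c) = -6*(-10 + c) = 60 - 6*c)
(-470568 + L(-97))*(k(-387, 708) - 235545) = (-470568 + (60 - 6*(-97)))*(2*(-387)/(20 - 387) - 235545) = (-470568 + (60 + 582))*(2*(-387)/(-367) - 235545) = (-470568 + 642)*(2*(-387)*(-1/367) - 235545) = -469926*(774/367 - 235545) = -469926*(-86444241/367) = 40622396396166/367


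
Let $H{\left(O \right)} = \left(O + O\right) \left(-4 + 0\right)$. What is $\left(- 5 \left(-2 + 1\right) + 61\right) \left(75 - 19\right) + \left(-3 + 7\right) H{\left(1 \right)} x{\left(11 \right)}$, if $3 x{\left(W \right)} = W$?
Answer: $\frac{10736}{3} \approx 3578.7$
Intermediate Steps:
$H{\left(O \right)} = - 8 O$ ($H{\left(O \right)} = 2 O \left(-4\right) = - 8 O$)
$x{\left(W \right)} = \frac{W}{3}$
$\left(- 5 \left(-2 + 1\right) + 61\right) \left(75 - 19\right) + \left(-3 + 7\right) H{\left(1 \right)} x{\left(11 \right)} = \left(- 5 \left(-2 + 1\right) + 61\right) \left(75 - 19\right) + \left(-3 + 7\right) \left(\left(-8\right) 1\right) \frac{1}{3} \cdot 11 = \left(\left(-5\right) \left(-1\right) + 61\right) 56 + 4 \left(-8\right) \frac{11}{3} = \left(5 + 61\right) 56 - \frac{352}{3} = 66 \cdot 56 - \frac{352}{3} = 3696 - \frac{352}{3} = \frac{10736}{3}$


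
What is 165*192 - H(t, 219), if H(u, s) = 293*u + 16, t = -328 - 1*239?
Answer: 197795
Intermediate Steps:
t = -567 (t = -328 - 239 = -567)
H(u, s) = 16 + 293*u
165*192 - H(t, 219) = 165*192 - (16 + 293*(-567)) = 31680 - (16 - 166131) = 31680 - 1*(-166115) = 31680 + 166115 = 197795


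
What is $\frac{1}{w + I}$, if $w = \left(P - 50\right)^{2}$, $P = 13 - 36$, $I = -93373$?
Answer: $- \frac{1}{88044} \approx -1.1358 \cdot 10^{-5}$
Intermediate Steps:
$P = -23$
$w = 5329$ ($w = \left(-23 - 50\right)^{2} = \left(-73\right)^{2} = 5329$)
$\frac{1}{w + I} = \frac{1}{5329 - 93373} = \frac{1}{-88044} = - \frac{1}{88044}$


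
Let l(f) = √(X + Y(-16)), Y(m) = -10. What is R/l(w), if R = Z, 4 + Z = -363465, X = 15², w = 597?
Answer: -363469*√215/215 ≈ -24788.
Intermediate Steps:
X = 225
Z = -363469 (Z = -4 - 363465 = -363469)
R = -363469
l(f) = √215 (l(f) = √(225 - 10) = √215)
R/l(w) = -363469*√215/215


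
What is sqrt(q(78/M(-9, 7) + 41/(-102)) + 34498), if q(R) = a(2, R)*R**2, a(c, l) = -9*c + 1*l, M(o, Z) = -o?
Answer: 3*sqrt(5023588026)/1156 ≈ 183.94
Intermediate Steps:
a(c, l) = l - 9*c (a(c, l) = -9*c + l = l - 9*c)
q(R) = R**2*(-18 + R) (q(R) = (R - 9*2)*R**2 = (R - 18)*R**2 = (-18 + R)*R**2 = R**2*(-18 + R))
sqrt(q(78/M(-9, 7) + 41/(-102)) + 34498) = sqrt((78/((-1*(-9))) + 41/(-102))**2*(-18 + (78/((-1*(-9))) + 41/(-102))) + 34498) = sqrt((78/9 + 41*(-1/102))**2*(-18 + (78/9 + 41*(-1/102))) + 34498) = sqrt((78*(1/9) - 41/102)**2*(-18 + (78*(1/9) - 41/102)) + 34498) = sqrt((26/3 - 41/102)**2*(-18 + (26/3 - 41/102)) + 34498) = sqrt((281/34)**2*(-18 + 281/34) + 34498) = sqrt((78961/1156)*(-331/34) + 34498) = sqrt(-26136091/39304 + 34498) = sqrt(1329773301/39304) = 3*sqrt(5023588026)/1156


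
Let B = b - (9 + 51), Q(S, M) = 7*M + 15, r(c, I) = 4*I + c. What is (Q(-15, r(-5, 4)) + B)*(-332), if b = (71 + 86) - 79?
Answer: -36520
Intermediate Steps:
r(c, I) = c + 4*I
Q(S, M) = 15 + 7*M
b = 78 (b = 157 - 79 = 78)
B = 18 (B = 78 - (9 + 51) = 78 - 1*60 = 78 - 60 = 18)
(Q(-15, r(-5, 4)) + B)*(-332) = ((15 + 7*(-5 + 4*4)) + 18)*(-332) = ((15 + 7*(-5 + 16)) + 18)*(-332) = ((15 + 7*11) + 18)*(-332) = ((15 + 77) + 18)*(-332) = (92 + 18)*(-332) = 110*(-332) = -36520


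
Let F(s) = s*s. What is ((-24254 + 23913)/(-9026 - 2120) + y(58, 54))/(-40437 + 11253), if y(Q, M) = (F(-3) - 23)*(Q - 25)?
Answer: 5149111/325284864 ≈ 0.015830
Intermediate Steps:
F(s) = s²
y(Q, M) = 350 - 14*Q (y(Q, M) = ((-3)² - 23)*(Q - 25) = (9 - 23)*(-25 + Q) = -14*(-25 + Q) = 350 - 14*Q)
((-24254 + 23913)/(-9026 - 2120) + y(58, 54))/(-40437 + 11253) = ((-24254 + 23913)/(-9026 - 2120) + (350 - 14*58))/(-40437 + 11253) = (-341/(-11146) + (350 - 812))/(-29184) = (-341*(-1/11146) - 462)*(-1/29184) = (341/11146 - 462)*(-1/29184) = -5149111/11146*(-1/29184) = 5149111/325284864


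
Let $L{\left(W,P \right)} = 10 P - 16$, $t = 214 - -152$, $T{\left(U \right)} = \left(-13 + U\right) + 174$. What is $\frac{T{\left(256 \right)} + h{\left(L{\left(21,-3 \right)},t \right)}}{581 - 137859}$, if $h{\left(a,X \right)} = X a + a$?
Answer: $\frac{16465}{137278} \approx 0.11994$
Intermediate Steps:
$T{\left(U \right)} = 161 + U$
$t = 366$ ($t = 214 + 152 = 366$)
$L{\left(W,P \right)} = -16 + 10 P$
$h{\left(a,X \right)} = a + X a$
$\frac{T{\left(256 \right)} + h{\left(L{\left(21,-3 \right)},t \right)}}{581 - 137859} = \frac{\left(161 + 256\right) + \left(-16 + 10 \left(-3\right)\right) \left(1 + 366\right)}{581 - 137859} = \frac{417 + \left(-16 - 30\right) 367}{-137278} = \left(417 - 16882\right) \left(- \frac{1}{137278}\right) = \left(-16465\right) \left(- \frac{1}{137278}\right) = \frac{16465}{137278}$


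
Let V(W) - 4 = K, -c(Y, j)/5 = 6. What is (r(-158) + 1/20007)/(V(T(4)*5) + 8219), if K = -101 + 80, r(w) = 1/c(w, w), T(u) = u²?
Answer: -6659/1640974140 ≈ -4.0580e-6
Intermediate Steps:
c(Y, j) = -30 (c(Y, j) = -5*6 = -30)
r(w) = -1/30 (r(w) = 1/(-30) = -1/30)
K = -21
V(W) = -17 (V(W) = 4 - 21 = -17)
(r(-158) + 1/20007)/(V(T(4)*5) + 8219) = (-1/30 + 1/20007)/(-17 + 8219) = (-1/30 + 1/20007)/8202 = -6659/200070*1/8202 = -6659/1640974140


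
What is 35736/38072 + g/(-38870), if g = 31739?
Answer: 22586389/184982330 ≈ 0.12210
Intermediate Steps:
35736/38072 + g/(-38870) = 35736/38072 + 31739/(-38870) = 35736*(1/38072) + 31739*(-1/38870) = 4467/4759 - 31739/38870 = 22586389/184982330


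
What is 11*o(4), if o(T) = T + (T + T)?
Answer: 132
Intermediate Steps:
o(T) = 3*T (o(T) = T + 2*T = 3*T)
11*o(4) = 11*(3*4) = 11*12 = 132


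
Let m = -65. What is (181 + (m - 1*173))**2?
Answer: 3249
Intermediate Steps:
(181 + (m - 1*173))**2 = (181 + (-65 - 1*173))**2 = (181 + (-65 - 173))**2 = (181 - 238)**2 = (-57)**2 = 3249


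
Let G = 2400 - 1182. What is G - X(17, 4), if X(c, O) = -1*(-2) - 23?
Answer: 1239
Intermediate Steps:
X(c, O) = -21 (X(c, O) = 2 - 23 = -21)
G = 1218
G - X(17, 4) = 1218 - 1*(-21) = 1218 + 21 = 1239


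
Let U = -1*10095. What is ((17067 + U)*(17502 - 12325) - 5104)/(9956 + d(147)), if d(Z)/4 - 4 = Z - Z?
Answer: 9022235/2493 ≈ 3619.0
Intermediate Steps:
U = -10095
d(Z) = 16 (d(Z) = 16 + 4*(Z - Z) = 16 + 4*0 = 16 + 0 = 16)
((17067 + U)*(17502 - 12325) - 5104)/(9956 + d(147)) = ((17067 - 10095)*(17502 - 12325) - 5104)/(9956 + 16) = (6972*5177 - 5104)/9972 = (36094044 - 5104)*(1/9972) = 36088940*(1/9972) = 9022235/2493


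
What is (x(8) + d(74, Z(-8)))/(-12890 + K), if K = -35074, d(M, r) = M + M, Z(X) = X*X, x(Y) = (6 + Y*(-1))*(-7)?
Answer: -27/7994 ≈ -0.0033775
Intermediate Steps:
x(Y) = -42 + 7*Y (x(Y) = (6 - Y)*(-7) = -42 + 7*Y)
Z(X) = X²
d(M, r) = 2*M
(x(8) + d(74, Z(-8)))/(-12890 + K) = ((-42 + 7*8) + 2*74)/(-12890 - 35074) = ((-42 + 56) + 148)/(-47964) = (14 + 148)*(-1/47964) = 162*(-1/47964) = -27/7994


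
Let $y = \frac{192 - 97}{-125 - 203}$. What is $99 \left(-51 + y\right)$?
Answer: $- \frac{1665477}{328} \approx -5077.7$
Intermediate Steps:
$y = - \frac{95}{328}$ ($y = \frac{95}{-125 - 203} = \frac{95}{-328} = 95 \left(- \frac{1}{328}\right) = - \frac{95}{328} \approx -0.28963$)
$99 \left(-51 + y\right) = 99 \left(-51 - \frac{95}{328}\right) = 99 \left(- \frac{16823}{328}\right) = - \frac{1665477}{328}$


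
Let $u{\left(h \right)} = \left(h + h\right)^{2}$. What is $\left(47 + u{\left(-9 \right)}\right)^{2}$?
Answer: $137641$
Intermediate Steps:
$u{\left(h \right)} = 4 h^{2}$ ($u{\left(h \right)} = \left(2 h\right)^{2} = 4 h^{2}$)
$\left(47 + u{\left(-9 \right)}\right)^{2} = \left(47 + 4 \left(-9\right)^{2}\right)^{2} = \left(47 + 4 \cdot 81\right)^{2} = \left(47 + 324\right)^{2} = 371^{2} = 137641$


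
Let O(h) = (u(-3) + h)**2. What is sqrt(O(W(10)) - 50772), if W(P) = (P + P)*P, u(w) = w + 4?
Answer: I*sqrt(10371) ≈ 101.84*I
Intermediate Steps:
u(w) = 4 + w
W(P) = 2*P**2 (W(P) = (2*P)*P = 2*P**2)
O(h) = (1 + h)**2 (O(h) = ((4 - 3) + h)**2 = (1 + h)**2)
sqrt(O(W(10)) - 50772) = sqrt((1 + 2*10**2)**2 - 50772) = sqrt((1 + 2*100)**2 - 50772) = sqrt((1 + 200)**2 - 50772) = sqrt(201**2 - 50772) = sqrt(40401 - 50772) = sqrt(-10371) = I*sqrt(10371)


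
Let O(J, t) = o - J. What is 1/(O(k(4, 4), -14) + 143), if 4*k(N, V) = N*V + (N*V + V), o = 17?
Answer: 1/151 ≈ 0.0066225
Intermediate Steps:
k(N, V) = V/4 + N*V/2 (k(N, V) = (N*V + (N*V + V))/4 = (N*V + (V + N*V))/4 = (V + 2*N*V)/4 = V/4 + N*V/2)
O(J, t) = 17 - J
1/(O(k(4, 4), -14) + 143) = 1/((17 - 4*(1 + 2*4)/4) + 143) = 1/((17 - 4*(1 + 8)/4) + 143) = 1/((17 - 4*9/4) + 143) = 1/((17 - 1*9) + 143) = 1/((17 - 9) + 143) = 1/(8 + 143) = 1/151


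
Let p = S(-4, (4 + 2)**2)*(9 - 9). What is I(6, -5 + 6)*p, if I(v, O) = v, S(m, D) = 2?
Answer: 0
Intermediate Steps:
p = 0 (p = 2*(9 - 9) = 2*0 = 0)
I(6, -5 + 6)*p = 6*0 = 0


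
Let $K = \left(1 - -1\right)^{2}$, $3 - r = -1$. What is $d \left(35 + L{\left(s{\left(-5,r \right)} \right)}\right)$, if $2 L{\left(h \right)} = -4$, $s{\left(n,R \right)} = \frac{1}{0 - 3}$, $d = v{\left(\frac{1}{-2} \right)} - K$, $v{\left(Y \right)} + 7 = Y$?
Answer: $- \frac{759}{2} \approx -379.5$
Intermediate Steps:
$r = 4$ ($r = 3 - -1 = 3 + 1 = 4$)
$v{\left(Y \right)} = -7 + Y$
$K = 4$ ($K = \left(1 + 1\right)^{2} = 2^{2} = 4$)
$d = - \frac{23}{2}$ ($d = \left(-7 + \frac{1}{-2}\right) - 4 = \left(-7 - \frac{1}{2}\right) - 4 = - \frac{15}{2} - 4 = - \frac{23}{2} \approx -11.5$)
$s{\left(n,R \right)} = - \frac{1}{3}$ ($s{\left(n,R \right)} = \frac{1}{-3} = - \frac{1}{3}$)
$L{\left(h \right)} = -2$ ($L{\left(h \right)} = \frac{1}{2} \left(-4\right) = -2$)
$d \left(35 + L{\left(s{\left(-5,r \right)} \right)}\right) = - \frac{23 \left(35 - 2\right)}{2} = \left(- \frac{23}{2}\right) 33 = - \frac{759}{2}$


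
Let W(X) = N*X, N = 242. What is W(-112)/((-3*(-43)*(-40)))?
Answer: 3388/645 ≈ 5.2527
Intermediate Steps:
W(X) = 242*X
W(-112)/((-3*(-43)*(-40))) = (242*(-112))/((-3*(-43)*(-40))) = -27104/(129*(-40)) = -27104/(-5160) = -27104*(-1/5160) = 3388/645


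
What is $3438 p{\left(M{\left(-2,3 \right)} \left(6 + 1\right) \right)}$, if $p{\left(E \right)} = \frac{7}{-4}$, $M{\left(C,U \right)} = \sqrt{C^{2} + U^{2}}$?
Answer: $- \frac{12033}{2} \approx -6016.5$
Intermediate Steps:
$p{\left(E \right)} = - \frac{7}{4}$ ($p{\left(E \right)} = 7 \left(- \frac{1}{4}\right) = - \frac{7}{4}$)
$3438 p{\left(M{\left(-2,3 \right)} \left(6 + 1\right) \right)} = 3438 \left(- \frac{7}{4}\right) = - \frac{12033}{2}$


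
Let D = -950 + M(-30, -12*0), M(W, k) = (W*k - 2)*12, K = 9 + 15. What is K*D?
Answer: -23376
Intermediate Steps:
K = 24
M(W, k) = -24 + 12*W*k (M(W, k) = (-2 + W*k)*12 = -24 + 12*W*k)
D = -974 (D = -950 + (-24 + 12*(-30)*(-12*0)) = -950 + (-24 + 12*(-30)*0) = -950 + (-24 + 0) = -950 - 24 = -974)
K*D = 24*(-974) = -23376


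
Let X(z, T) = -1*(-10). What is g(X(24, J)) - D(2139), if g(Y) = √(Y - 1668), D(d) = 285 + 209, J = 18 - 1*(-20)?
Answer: -494 + I*√1658 ≈ -494.0 + 40.719*I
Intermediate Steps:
J = 38 (J = 18 + 20 = 38)
D(d) = 494
X(z, T) = 10
g(Y) = √(-1668 + Y)
g(X(24, J)) - D(2139) = √(-1668 + 10) - 1*494 = √(-1658) - 494 = I*√1658 - 494 = -494 + I*√1658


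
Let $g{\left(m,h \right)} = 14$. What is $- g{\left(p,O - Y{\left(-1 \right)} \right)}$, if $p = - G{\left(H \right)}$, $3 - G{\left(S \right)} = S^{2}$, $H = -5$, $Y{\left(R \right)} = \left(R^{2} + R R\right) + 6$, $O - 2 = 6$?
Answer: $-14$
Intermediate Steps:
$O = 8$ ($O = 2 + 6 = 8$)
$Y{\left(R \right)} = 6 + 2 R^{2}$ ($Y{\left(R \right)} = \left(R^{2} + R^{2}\right) + 6 = 2 R^{2} + 6 = 6 + 2 R^{2}$)
$G{\left(S \right)} = 3 - S^{2}$
$p = 22$ ($p = - (3 - \left(-5\right)^{2}) = - (3 - 25) = \left(-1\right) \left(-22\right) = 22$)
$- g{\left(p,O - Y{\left(-1 \right)} \right)} = \left(-1\right) 14 = -14$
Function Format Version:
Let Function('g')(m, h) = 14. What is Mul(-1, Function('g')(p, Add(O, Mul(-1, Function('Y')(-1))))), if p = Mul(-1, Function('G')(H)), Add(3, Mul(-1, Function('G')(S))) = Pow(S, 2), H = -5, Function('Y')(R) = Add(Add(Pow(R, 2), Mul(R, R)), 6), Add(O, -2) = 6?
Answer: -14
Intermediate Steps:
O = 8 (O = Add(2, 6) = 8)
Function('Y')(R) = Add(6, Mul(2, Pow(R, 2))) (Function('Y')(R) = Add(Add(Pow(R, 2), Pow(R, 2)), 6) = Add(Mul(2, Pow(R, 2)), 6) = Add(6, Mul(2, Pow(R, 2))))
Function('G')(S) = Add(3, Mul(-1, Pow(S, 2)))
p = 22 (p = Mul(-1, Add(3, Mul(-1, Pow(-5, 2)))) = Mul(-1, Add(3, Mul(-1, 25))) = Mul(-1, Add(3, -25)) = Mul(-1, -22) = 22)
Mul(-1, Function('g')(p, Add(O, Mul(-1, Function('Y')(-1))))) = Mul(-1, 14) = -14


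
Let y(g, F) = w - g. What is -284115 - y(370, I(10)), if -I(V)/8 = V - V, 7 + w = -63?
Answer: -283675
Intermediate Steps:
w = -70 (w = -7 - 63 = -70)
I(V) = 0 (I(V) = -8*(V - V) = -8*0 = 0)
y(g, F) = -70 - g
-284115 - y(370, I(10)) = -284115 - (-70 - 1*370) = -284115 - (-70 - 370) = -284115 - 1*(-440) = -284115 + 440 = -283675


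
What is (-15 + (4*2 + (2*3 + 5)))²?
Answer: 16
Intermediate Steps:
(-15 + (4*2 + (2*3 + 5)))² = (-15 + (8 + (6 + 5)))² = (-15 + (8 + 11))² = (-15 + 19)² = 4² = 16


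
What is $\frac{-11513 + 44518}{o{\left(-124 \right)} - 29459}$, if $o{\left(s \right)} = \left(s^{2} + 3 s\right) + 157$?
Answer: $- \frac{33005}{14298} \approx -2.3084$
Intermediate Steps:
$o{\left(s \right)} = 157 + s^{2} + 3 s$
$\frac{-11513 + 44518}{o{\left(-124 \right)} - 29459} = \frac{-11513 + 44518}{\left(157 + \left(-124\right)^{2} + 3 \left(-124\right)\right) - 29459} = \frac{33005}{\left(157 + 15376 - 372\right) - 29459} = \frac{33005}{15161 - 29459} = \frac{33005}{-14298} = 33005 \left(- \frac{1}{14298}\right) = - \frac{33005}{14298}$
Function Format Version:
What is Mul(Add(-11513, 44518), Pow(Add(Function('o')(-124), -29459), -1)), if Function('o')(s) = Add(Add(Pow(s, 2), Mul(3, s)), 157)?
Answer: Rational(-33005, 14298) ≈ -2.3084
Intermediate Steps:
Function('o')(s) = Add(157, Pow(s, 2), Mul(3, s))
Mul(Add(-11513, 44518), Pow(Add(Function('o')(-124), -29459), -1)) = Mul(Add(-11513, 44518), Pow(Add(Add(157, Pow(-124, 2), Mul(3, -124)), -29459), -1)) = Mul(33005, Pow(Add(Add(157, 15376, -372), -29459), -1)) = Mul(33005, Pow(Add(15161, -29459), -1)) = Mul(33005, Pow(-14298, -1)) = Mul(33005, Rational(-1, 14298)) = Rational(-33005, 14298)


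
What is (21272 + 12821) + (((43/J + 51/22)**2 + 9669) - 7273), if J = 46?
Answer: 2336301730/64009 ≈ 36500.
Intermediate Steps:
(21272 + 12821) + (((43/J + 51/22)**2 + 9669) - 7273) = (21272 + 12821) + (((43/46 + 51/22)**2 + 9669) - 7273) = 34093 + (((43*(1/46) + 51*(1/22))**2 + 9669) - 7273) = 34093 + (((43/46 + 51/22)**2 + 9669) - 7273) = 34093 + (((823/253)**2 + 9669) - 7273) = 34093 + ((677329/64009 + 9669) - 7273) = 34093 + (619580350/64009 - 7273) = 34093 + 154042893/64009 = 2336301730/64009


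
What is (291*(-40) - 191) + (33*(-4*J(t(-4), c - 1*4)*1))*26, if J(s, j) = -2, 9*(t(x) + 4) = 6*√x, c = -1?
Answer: -4967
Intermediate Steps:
t(x) = -4 + 2*√x/3 (t(x) = -4 + (6*√x)/9 = -4 + 2*√x/3)
(291*(-40) - 191) + (33*(-4*J(t(-4), c - 1*4)*1))*26 = (291*(-40) - 191) + (33*(-4*(-2)*1))*26 = (-11640 - 191) + (33*(8*1))*26 = -11831 + (33*8)*26 = -11831 + 264*26 = -11831 + 6864 = -4967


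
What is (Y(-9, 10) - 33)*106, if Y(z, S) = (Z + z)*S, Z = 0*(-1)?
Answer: -13038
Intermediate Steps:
Z = 0
Y(z, S) = S*z (Y(z, S) = (0 + z)*S = z*S = S*z)
(Y(-9, 10) - 33)*106 = (10*(-9) - 33)*106 = (-90 - 33)*106 = -123*106 = -13038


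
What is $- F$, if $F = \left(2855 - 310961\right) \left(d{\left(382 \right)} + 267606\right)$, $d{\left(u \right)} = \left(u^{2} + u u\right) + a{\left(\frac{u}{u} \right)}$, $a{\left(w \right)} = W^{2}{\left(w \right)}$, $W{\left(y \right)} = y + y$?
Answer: $172372366548$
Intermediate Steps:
$W{\left(y \right)} = 2 y$
$a{\left(w \right)} = 4 w^{2}$ ($a{\left(w \right)} = \left(2 w\right)^{2} = 4 w^{2}$)
$d{\left(u \right)} = 4 + 2 u^{2}$ ($d{\left(u \right)} = \left(u^{2} + u u\right) + 4 \left(\frac{u}{u}\right)^{2} = \left(u^{2} + u^{2}\right) + 4 \cdot 1^{2} = 2 u^{2} + 4 \cdot 1 = 2 u^{2} + 4 = 4 + 2 u^{2}$)
$F = -172372366548$ ($F = \left(2855 - 310961\right) \left(\left(4 + 2 \cdot 382^{2}\right) + 267606\right) = - 308106 \left(\left(4 + 2 \cdot 145924\right) + 267606\right) = - 308106 \left(\left(4 + 291848\right) + 267606\right) = - 308106 \left(291852 + 267606\right) = \left(-308106\right) 559458 = -172372366548$)
$- F = \left(-1\right) \left(-172372366548\right) = 172372366548$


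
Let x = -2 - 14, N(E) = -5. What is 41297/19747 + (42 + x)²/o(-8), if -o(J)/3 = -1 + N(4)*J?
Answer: -655171/177723 ≈ -3.6865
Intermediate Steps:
o(J) = 3 + 15*J (o(J) = -3*(-1 - 5*J) = 3 + 15*J)
x = -16
41297/19747 + (42 + x)²/o(-8) = 41297/19747 + (42 - 16)²/(3 + 15*(-8)) = 41297*(1/19747) + 26²/(3 - 120) = 41297/19747 + 676/(-117) = 41297/19747 + 676*(-1/117) = 41297/19747 - 52/9 = -655171/177723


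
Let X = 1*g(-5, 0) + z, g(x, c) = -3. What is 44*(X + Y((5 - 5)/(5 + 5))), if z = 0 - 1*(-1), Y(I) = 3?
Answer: 44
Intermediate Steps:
z = 1 (z = 0 + 1 = 1)
X = -2 (X = 1*(-3) + 1 = -3 + 1 = -2)
44*(X + Y((5 - 5)/(5 + 5))) = 44*(-2 + 3) = 44*1 = 44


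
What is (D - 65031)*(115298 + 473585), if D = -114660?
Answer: -105816975153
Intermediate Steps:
(D - 65031)*(115298 + 473585) = (-114660 - 65031)*(115298 + 473585) = -179691*588883 = -105816975153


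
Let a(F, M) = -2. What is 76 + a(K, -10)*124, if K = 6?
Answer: -172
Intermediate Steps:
76 + a(K, -10)*124 = 76 - 2*124 = 76 - 248 = -172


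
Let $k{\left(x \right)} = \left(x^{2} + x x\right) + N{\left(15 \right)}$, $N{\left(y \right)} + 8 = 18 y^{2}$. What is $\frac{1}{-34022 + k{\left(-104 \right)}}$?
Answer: $- \frac{1}{8348} \approx -0.00011979$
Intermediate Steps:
$N{\left(y \right)} = -8 + 18 y^{2}$
$k{\left(x \right)} = 4042 + 2 x^{2}$ ($k{\left(x \right)} = \left(x^{2} + x x\right) - \left(8 - 18 \cdot 15^{2}\right) = \left(x^{2} + x^{2}\right) + \left(-8 + 18 \cdot 225\right) = 2 x^{2} + \left(-8 + 4050\right) = 2 x^{2} + 4042 = 4042 + 2 x^{2}$)
$\frac{1}{-34022 + k{\left(-104 \right)}} = \frac{1}{-34022 + \left(4042 + 2 \left(-104\right)^{2}\right)} = \frac{1}{-34022 + \left(4042 + 2 \cdot 10816\right)} = \frac{1}{-34022 + \left(4042 + 21632\right)} = \frac{1}{-34022 + 25674} = \frac{1}{-8348} = - \frac{1}{8348}$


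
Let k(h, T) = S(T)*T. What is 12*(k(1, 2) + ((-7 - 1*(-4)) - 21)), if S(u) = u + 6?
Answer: -96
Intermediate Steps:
S(u) = 6 + u
k(h, T) = T*(6 + T) (k(h, T) = (6 + T)*T = T*(6 + T))
12*(k(1, 2) + ((-7 - 1*(-4)) - 21)) = 12*(2*(6 + 2) + ((-7 - 1*(-4)) - 21)) = 12*(2*8 + ((-7 + 4) - 21)) = 12*(16 + (-3 - 21)) = 12*(16 - 24) = 12*(-8) = -96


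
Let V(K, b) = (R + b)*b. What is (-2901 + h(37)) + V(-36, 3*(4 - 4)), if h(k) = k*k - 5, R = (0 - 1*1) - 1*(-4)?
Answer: -1537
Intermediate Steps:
R = 3 (R = (0 - 1) + 4 = -1 + 4 = 3)
h(k) = -5 + k**2 (h(k) = k**2 - 5 = -5 + k**2)
V(K, b) = b*(3 + b) (V(K, b) = (3 + b)*b = b*(3 + b))
(-2901 + h(37)) + V(-36, 3*(4 - 4)) = (-2901 + (-5 + 37**2)) + (3*(4 - 4))*(3 + 3*(4 - 4)) = (-2901 + (-5 + 1369)) + (3*0)*(3 + 3*0) = (-2901 + 1364) + 0*(3 + 0) = -1537 + 0*3 = -1537 + 0 = -1537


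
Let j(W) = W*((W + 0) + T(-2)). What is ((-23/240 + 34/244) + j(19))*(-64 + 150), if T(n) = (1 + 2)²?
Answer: 334932031/7320 ≈ 45756.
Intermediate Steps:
T(n) = 9 (T(n) = 3² = 9)
j(W) = W*(9 + W) (j(W) = W*((W + 0) + 9) = W*(W + 9) = W*(9 + W))
((-23/240 + 34/244) + j(19))*(-64 + 150) = ((-23/240 + 34/244) + 19*(9 + 19))*(-64 + 150) = ((-23*1/240 + 34*(1/244)) + 19*28)*86 = ((-23/240 + 17/122) + 532)*86 = (637/14640 + 532)*86 = (7789117/14640)*86 = 334932031/7320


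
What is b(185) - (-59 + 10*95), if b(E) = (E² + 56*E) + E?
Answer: 43879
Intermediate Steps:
b(E) = E² + 57*E
b(185) - (-59 + 10*95) = 185*(57 + 185) - (-59 + 10*95) = 185*242 - (-59 + 950) = 44770 - 1*891 = 44770 - 891 = 43879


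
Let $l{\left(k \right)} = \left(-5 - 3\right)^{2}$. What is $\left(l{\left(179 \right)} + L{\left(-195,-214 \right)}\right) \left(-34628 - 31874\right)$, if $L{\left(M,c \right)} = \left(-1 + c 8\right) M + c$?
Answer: $-22204020270$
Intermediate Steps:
$l{\left(k \right)} = 64$ ($l{\left(k \right)} = \left(-8\right)^{2} = 64$)
$L{\left(M,c \right)} = c + M \left(-1 + 8 c\right)$ ($L{\left(M,c \right)} = \left(-1 + 8 c\right) M + c = M \left(-1 + 8 c\right) + c = c + M \left(-1 + 8 c\right)$)
$\left(l{\left(179 \right)} + L{\left(-195,-214 \right)}\right) \left(-34628 - 31874\right) = \left(64 - \left(19 - 333840\right)\right) \left(-34628 - 31874\right) = \left(64 + \left(-214 + 195 + 333840\right)\right) \left(-66502\right) = \left(64 + 333821\right) \left(-66502\right) = 333885 \left(-66502\right) = -22204020270$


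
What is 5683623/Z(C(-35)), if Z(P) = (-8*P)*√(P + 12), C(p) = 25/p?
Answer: 39785361*√553/3160 ≈ 2.9607e+5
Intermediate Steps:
Z(P) = -8*P*√(12 + P) (Z(P) = (-8*P)*√(12 + P) = -8*P*√(12 + P))
5683623/Z(C(-35)) = 5683623/((-8*25/(-35)*√(12 + 25/(-35)))) = 5683623/((-8*25*(-1/35)*√(12 + 25*(-1/35)))) = 5683623/((-8*(-5/7)*√(12 - 5/7))) = 5683623/((-8*(-5/7)*√(79/7))) = 5683623/((-8*(-5/7)*√553/7)) = 5683623/((40*√553/49)) = 5683623*(7*√553/3160) = 39785361*√553/3160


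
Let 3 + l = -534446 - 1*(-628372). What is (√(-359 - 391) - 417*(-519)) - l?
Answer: 122500 + 5*I*√30 ≈ 1.225e+5 + 27.386*I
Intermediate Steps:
l = 93923 (l = -3 + (-534446 - 1*(-628372)) = -3 + (-534446 + 628372) = -3 + 93926 = 93923)
(√(-359 - 391) - 417*(-519)) - l = (√(-359 - 391) - 417*(-519)) - 1*93923 = (√(-750) + 216423) - 93923 = (5*I*√30 + 216423) - 93923 = (216423 + 5*I*√30) - 93923 = 122500 + 5*I*√30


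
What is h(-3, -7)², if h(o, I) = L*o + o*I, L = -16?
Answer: 4761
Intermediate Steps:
h(o, I) = -16*o + I*o (h(o, I) = -16*o + o*I = -16*o + I*o)
h(-3, -7)² = (-3*(-16 - 7))² = (-3*(-23))² = 69² = 4761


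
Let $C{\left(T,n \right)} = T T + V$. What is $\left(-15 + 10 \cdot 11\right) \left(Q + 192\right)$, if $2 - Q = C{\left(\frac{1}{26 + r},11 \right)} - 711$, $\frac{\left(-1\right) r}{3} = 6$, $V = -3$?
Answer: $\frac{5520545}{64} \approx 86259.0$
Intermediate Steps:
$r = -18$ ($r = \left(-3\right) 6 = -18$)
$C{\left(T,n \right)} = -3 + T^{2}$ ($C{\left(T,n \right)} = T T - 3 = T^{2} - 3 = -3 + T^{2}$)
$Q = \frac{45823}{64}$ ($Q = 2 - \left(\left(-3 + \left(\frac{1}{26 - 18}\right)^{2}\right) - 711\right) = 2 - \left(\left(-3 + \left(\frac{1}{8}\right)^{2}\right) - 711\right) = 2 - \left(\left(-3 + \frac{1}{64}\right) - 711\right) = 2 - \left(- \frac{191}{64} - 711\right) = 2 - - \frac{45695}{64} = 2 + \frac{45695}{64} = \frac{45823}{64} \approx 715.98$)
$\left(-15 + 10 \cdot 11\right) \left(Q + 192\right) = \left(-15 + 10 \cdot 11\right) \left(\frac{45823}{64} + 192\right) = \left(-15 + 110\right) \frac{58111}{64} = 95 \cdot \frac{58111}{64} = \frac{5520545}{64}$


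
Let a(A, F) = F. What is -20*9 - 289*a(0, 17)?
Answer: -5093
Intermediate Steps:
-20*9 - 289*a(0, 17) = -20*9 - 289*17 = -180 - 4913 = -5093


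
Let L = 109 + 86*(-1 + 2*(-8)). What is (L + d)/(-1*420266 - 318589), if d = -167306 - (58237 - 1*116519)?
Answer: 110377/738855 ≈ 0.14939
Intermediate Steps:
L = -1353 (L = 109 + 86*(-1 - 16) = 109 + 86*(-17) = 109 - 1462 = -1353)
d = -109024 (d = -167306 - (58237 - 116519) = -167306 - 1*(-58282) = -167306 + 58282 = -109024)
(L + d)/(-1*420266 - 318589) = (-1353 - 109024)/(-1*420266 - 318589) = -110377/(-420266 - 318589) = -110377/(-738855) = -110377*(-1/738855) = 110377/738855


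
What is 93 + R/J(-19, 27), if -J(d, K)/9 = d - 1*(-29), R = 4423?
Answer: 3947/90 ≈ 43.856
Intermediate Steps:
J(d, K) = -261 - 9*d (J(d, K) = -9*(d - 1*(-29)) = -9*(d + 29) = -9*(29 + d) = -261 - 9*d)
93 + R/J(-19, 27) = 93 + 4423/(-261 - 9*(-19)) = 93 + 4423/(-261 + 171) = 93 + 4423/(-90) = 93 + 4423*(-1/90) = 93 - 4423/90 = 3947/90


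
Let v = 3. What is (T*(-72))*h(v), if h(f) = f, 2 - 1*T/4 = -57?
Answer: -50976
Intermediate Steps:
T = 236 (T = 8 - 4*(-57) = 8 + 228 = 236)
(T*(-72))*h(v) = (236*(-72))*3 = -16992*3 = -50976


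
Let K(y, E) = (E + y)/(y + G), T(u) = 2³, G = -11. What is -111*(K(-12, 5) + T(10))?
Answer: -21201/23 ≈ -921.78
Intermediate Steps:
T(u) = 8
K(y, E) = (E + y)/(-11 + y) (K(y, E) = (E + y)/(y - 11) = (E + y)/(-11 + y))
-111*(K(-12, 5) + T(10)) = -111*((5 - 12)/(-11 - 12) + 8) = -111*(-7/(-23) + 8) = -111*(-1/23*(-7) + 8) = -111*(7/23 + 8) = -111*191/23 = -21201/23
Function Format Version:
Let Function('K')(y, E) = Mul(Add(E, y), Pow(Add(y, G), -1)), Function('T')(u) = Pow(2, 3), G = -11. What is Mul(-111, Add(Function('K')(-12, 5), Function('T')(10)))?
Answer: Rational(-21201, 23) ≈ -921.78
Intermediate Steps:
Function('T')(u) = 8
Function('K')(y, E) = Mul(Pow(Add(-11, y), -1), Add(E, y)) (Function('K')(y, E) = Mul(Add(E, y), Pow(Add(y, -11), -1)) = Mul(Add(E, y), Pow(Add(-11, y), -1)) = Mul(Pow(Add(-11, y), -1), Add(E, y)))
Mul(-111, Add(Function('K')(-12, 5), Function('T')(10))) = Mul(-111, Add(Mul(Pow(Add(-11, -12), -1), Add(5, -12)), 8)) = Mul(-111, Add(Mul(Pow(-23, -1), -7), 8)) = Mul(-111, Add(Mul(Rational(-1, 23), -7), 8)) = Mul(-111, Add(Rational(7, 23), 8)) = Mul(-111, Rational(191, 23)) = Rational(-21201, 23)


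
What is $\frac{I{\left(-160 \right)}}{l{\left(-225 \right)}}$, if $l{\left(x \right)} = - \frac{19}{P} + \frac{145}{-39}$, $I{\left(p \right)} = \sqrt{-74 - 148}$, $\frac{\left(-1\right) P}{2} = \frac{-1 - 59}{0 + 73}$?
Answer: $- \frac{1560 i \sqrt{222}}{23831} \approx - 0.97535 i$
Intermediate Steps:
$P = \frac{120}{73}$ ($P = - 2 \frac{-1 - 59}{0 + 73} = - 2 \left(- \frac{60}{73}\right) = - 2 \left(\left(-60\right) \frac{1}{73}\right) = \left(-2\right) \left(- \frac{60}{73}\right) = \frac{120}{73} \approx 1.6438$)
$I{\left(p \right)} = i \sqrt{222}$ ($I{\left(p \right)} = \sqrt{-222} = i \sqrt{222}$)
$l{\left(x \right)} = - \frac{23831}{1560}$ ($l{\left(x \right)} = - \frac{19}{\frac{120}{73}} + \frac{145}{-39} = \left(-19\right) \frac{73}{120} + 145 \left(- \frac{1}{39}\right) = - \frac{1387}{120} - \frac{145}{39} = - \frac{23831}{1560}$)
$\frac{I{\left(-160 \right)}}{l{\left(-225 \right)}} = \frac{i \sqrt{222}}{- \frac{23831}{1560}} = i \sqrt{222} \left(- \frac{1560}{23831}\right) = - \frac{1560 i \sqrt{222}}{23831}$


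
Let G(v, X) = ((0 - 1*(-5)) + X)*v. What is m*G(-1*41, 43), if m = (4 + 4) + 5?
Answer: -25584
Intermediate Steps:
G(v, X) = v*(5 + X) (G(v, X) = ((0 + 5) + X)*v = (5 + X)*v = v*(5 + X))
m = 13 (m = 8 + 5 = 13)
m*G(-1*41, 43) = 13*((-1*41)*(5 + 43)) = 13*(-41*48) = 13*(-1968) = -25584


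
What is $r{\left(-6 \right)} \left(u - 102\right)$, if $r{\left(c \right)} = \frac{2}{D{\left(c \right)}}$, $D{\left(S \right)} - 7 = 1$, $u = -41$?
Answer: $- \frac{143}{4} \approx -35.75$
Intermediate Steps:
$D{\left(S \right)} = 8$ ($D{\left(S \right)} = 7 + 1 = 8$)
$r{\left(c \right)} = \frac{1}{4}$ ($r{\left(c \right)} = \frac{2}{8} = 2 \cdot \frac{1}{8} = \frac{1}{4}$)
$r{\left(-6 \right)} \left(u - 102\right) = \frac{-41 - 102}{4} = \frac{1}{4} \left(-143\right) = - \frac{143}{4}$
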